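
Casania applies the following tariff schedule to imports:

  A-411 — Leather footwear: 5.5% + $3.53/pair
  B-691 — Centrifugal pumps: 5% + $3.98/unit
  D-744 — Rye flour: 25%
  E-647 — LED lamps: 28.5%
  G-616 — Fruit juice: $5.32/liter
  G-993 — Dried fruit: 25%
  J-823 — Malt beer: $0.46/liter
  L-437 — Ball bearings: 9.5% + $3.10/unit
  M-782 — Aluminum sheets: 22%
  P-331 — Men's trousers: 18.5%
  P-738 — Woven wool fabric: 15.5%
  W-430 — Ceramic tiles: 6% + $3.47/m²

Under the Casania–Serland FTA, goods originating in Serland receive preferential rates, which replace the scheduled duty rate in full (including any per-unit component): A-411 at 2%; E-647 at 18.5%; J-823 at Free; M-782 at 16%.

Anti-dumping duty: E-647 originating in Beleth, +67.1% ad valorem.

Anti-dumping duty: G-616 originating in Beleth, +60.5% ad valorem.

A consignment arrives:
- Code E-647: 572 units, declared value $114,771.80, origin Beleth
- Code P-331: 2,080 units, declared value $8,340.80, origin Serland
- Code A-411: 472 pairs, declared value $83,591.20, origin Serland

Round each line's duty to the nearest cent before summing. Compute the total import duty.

Line 1 (E-647, Beleth, 572 units, $114,771.80):
Base rate for E-647 is 28.5%.
E-647 has an FTA preferential rate, but origin Beleth is not Serland; base rate stands.
Additional duty on E-647 from Beleth: +67.1%. Applied ad valorem rate: 28.5% + 67.1% = 95.6%.
Duty = $114,771.80 × 95.6% = $109,721.84.
Line 2 (P-331, Serland, 2,080 units, $8,340.80):
Base rate for P-331 is 18.5%.
Origin Serland is the FTA partner but P-331 is not on the preference list; base rate stands.
Duty = $8,340.80 × 18.5% = $1,543.05.
Line 3 (A-411, Serland, 472 pairs, $83,591.20):
Base rate for A-411 is 5.5% + $3.53/pair.
Origin Serland qualifies under the Casania–Serland agreement and A-411 is covered: preferential rate 2% applies instead.
Duty = $83,591.20 × 2% = $1,671.82.
Total = $109,721.84 + $1,543.05 + $1,671.82 = $112,936.71.

$112,936.71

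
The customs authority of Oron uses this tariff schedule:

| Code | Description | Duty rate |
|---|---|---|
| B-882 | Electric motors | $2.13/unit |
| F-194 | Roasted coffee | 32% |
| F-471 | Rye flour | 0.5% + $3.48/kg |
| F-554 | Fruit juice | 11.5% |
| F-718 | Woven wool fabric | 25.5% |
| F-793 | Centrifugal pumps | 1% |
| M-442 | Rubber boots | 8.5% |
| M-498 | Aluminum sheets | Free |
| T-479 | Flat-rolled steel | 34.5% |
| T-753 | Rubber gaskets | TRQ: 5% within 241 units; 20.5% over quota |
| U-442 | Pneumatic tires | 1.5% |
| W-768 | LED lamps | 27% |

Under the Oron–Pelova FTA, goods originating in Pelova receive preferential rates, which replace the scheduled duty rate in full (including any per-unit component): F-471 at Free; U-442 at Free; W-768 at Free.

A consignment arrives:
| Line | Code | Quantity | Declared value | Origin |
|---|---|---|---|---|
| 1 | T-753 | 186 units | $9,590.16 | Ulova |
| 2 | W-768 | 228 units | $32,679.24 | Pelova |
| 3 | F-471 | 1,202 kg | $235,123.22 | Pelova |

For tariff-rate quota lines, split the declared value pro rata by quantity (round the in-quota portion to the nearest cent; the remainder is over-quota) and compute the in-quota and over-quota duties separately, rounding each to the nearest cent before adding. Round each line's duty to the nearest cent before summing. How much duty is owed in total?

Line 1 (T-753, Ulova, 186 units, $9,590.16):
Code T-753 is under a tariff-rate quota (threshold 241 units). Quantity 186 units is within the quota, so the in-quota rate 5% applies to the full value.
Duty = $9,590.16 × 5% = $479.51.
Line 2 (W-768, Pelova, 228 units, $32,679.24):
Base rate for W-768 is 27%.
Origin Pelova qualifies under the Oron–Pelova agreement and W-768 is covered: preferential rate Free applies instead.
Duty = $32,679.24 × 0% = $0.00.
Line 3 (F-471, Pelova, 1,202 kg, $235,123.22):
Base rate for F-471 is 0.5% + $3.48/kg.
Origin Pelova qualifies under the Oron–Pelova agreement and F-471 is covered: preferential rate Free applies instead.
Duty = $235,123.22 × 0% = $0.00.
Total = $479.51 + $0.00 + $0.00 = $479.51.

$479.51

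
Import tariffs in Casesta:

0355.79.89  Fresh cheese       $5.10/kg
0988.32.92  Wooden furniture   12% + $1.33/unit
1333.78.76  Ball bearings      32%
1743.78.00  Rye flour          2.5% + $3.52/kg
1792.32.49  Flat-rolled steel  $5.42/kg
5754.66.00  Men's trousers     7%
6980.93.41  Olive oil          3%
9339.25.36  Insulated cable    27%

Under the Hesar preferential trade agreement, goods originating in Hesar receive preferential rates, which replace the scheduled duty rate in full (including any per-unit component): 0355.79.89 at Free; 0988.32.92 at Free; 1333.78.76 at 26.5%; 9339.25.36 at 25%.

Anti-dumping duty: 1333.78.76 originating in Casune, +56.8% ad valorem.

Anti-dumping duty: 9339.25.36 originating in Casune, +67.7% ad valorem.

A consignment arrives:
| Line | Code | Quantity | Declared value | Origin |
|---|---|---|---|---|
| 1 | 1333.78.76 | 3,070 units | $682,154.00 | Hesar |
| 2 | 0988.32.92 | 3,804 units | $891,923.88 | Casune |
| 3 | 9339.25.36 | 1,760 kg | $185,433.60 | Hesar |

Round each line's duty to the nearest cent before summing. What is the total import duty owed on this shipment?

Line 1 (1333.78.76, Hesar, 3,070 units, $682,154.00):
Base rate for 1333.78.76 is 32%.
Origin Hesar qualifies under the Casesta–Hesar agreement and 1333.78.76 is covered: preferential rate 26.5% applies instead.
The additional-duty order on 1333.78.76 targets Casune, not Hesar; it does not apply.
Duty = $682,154.00 × 26.5% = $180,770.81.
Line 2 (0988.32.92, Casune, 3,804 units, $891,923.88):
Base rate for 0988.32.92 is 12% + $1.33/unit.
0988.32.92 has an FTA preferential rate, but origin Casune is not Hesar; base rate stands.
Duty = $891,923.88 × 12% + 3,804 × $1.33 = $112,090.19.
Line 3 (9339.25.36, Hesar, 1,760 kg, $185,433.60):
Base rate for 9339.25.36 is 27%.
Origin Hesar qualifies under the Casesta–Hesar agreement and 9339.25.36 is covered: preferential rate 25% applies instead.
The additional-duty order on 9339.25.36 targets Casune, not Hesar; it does not apply.
Duty = $185,433.60 × 25% = $46,358.40.
Total = $180,770.81 + $112,090.19 + $46,358.40 = $339,219.40.

$339,219.40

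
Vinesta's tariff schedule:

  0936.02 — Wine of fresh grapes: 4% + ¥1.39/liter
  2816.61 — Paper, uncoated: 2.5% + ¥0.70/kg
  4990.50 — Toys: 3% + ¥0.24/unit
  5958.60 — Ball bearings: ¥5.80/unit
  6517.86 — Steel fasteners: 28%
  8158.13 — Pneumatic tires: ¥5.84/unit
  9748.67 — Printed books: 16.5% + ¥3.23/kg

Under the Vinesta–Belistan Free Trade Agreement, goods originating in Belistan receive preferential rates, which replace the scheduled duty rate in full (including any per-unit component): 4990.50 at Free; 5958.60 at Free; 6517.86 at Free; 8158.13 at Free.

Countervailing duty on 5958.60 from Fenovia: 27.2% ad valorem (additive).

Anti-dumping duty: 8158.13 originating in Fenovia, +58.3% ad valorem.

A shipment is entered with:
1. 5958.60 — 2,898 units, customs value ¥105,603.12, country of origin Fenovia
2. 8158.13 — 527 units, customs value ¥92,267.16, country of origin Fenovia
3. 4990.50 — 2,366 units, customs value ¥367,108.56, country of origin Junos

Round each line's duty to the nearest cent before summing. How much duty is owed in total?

¥113,982.98

Line 1 (5958.60, Fenovia, 2,898 units, ¥105,603.12):
Base rate for 5958.60 is ¥5.80/unit.
5958.60 has an FTA preferential rate, but origin Fenovia is not Belistan; base rate stands.
Additional duty on 5958.60 from Fenovia: +27.2% ad valorem. Applied ad valorem rate = 27.2%.
Duty = ¥105,603.12 × 27.2% + 2,898 × ¥5.80 = ¥45,532.45.
Line 2 (8158.13, Fenovia, 527 units, ¥92,267.16):
Base rate for 8158.13 is ¥5.84/unit.
8158.13 has an FTA preferential rate, but origin Fenovia is not Belistan; base rate stands.
Additional duty on 8158.13 from Fenovia: +58.3% ad valorem. Applied ad valorem rate = 58.3%.
Duty = ¥92,267.16 × 58.3% + 527 × ¥5.84 = ¥56,869.43.
Line 3 (4990.50, Junos, 2,366 units, ¥367,108.56):
Base rate for 4990.50 is 3% + ¥0.24/unit.
4990.50 has an FTA preferential rate, but origin Junos is not Belistan; base rate stands.
Duty = ¥367,108.56 × 3% + 2,366 × ¥0.24 = ¥11,581.10.
Total = ¥45,532.45 + ¥56,869.43 + ¥11,581.10 = ¥113,982.98.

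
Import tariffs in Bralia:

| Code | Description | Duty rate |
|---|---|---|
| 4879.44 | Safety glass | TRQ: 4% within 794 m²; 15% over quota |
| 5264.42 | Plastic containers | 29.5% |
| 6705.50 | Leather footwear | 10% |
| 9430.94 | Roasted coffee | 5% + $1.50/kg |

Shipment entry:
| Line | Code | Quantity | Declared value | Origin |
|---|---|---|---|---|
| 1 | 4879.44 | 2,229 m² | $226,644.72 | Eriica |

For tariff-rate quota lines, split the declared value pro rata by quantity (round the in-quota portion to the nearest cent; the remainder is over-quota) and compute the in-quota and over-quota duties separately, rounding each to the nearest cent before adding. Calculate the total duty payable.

Line 1 (4879.44, Eriica, 2,229 m², $226,644.72):
Code 4879.44 is under a tariff-rate quota (threshold 794 m²). In-quota: 794 m² at 4%; over-quota: 1,435 m² at 15%.
Pro-rata value split: in-quota = $226,644.72 × 794/2,229 = $80,733.92; over-quota = $226,644.72 − $80,733.92 = $145,910.80.
In-quota duty = $80,733.92 × 4% = $3,229.36. Over-quota duty = $145,910.80 × 15% = $21,886.62.
Line duty = $3,229.36 + $21,886.62 = $25,115.98.

$25,115.98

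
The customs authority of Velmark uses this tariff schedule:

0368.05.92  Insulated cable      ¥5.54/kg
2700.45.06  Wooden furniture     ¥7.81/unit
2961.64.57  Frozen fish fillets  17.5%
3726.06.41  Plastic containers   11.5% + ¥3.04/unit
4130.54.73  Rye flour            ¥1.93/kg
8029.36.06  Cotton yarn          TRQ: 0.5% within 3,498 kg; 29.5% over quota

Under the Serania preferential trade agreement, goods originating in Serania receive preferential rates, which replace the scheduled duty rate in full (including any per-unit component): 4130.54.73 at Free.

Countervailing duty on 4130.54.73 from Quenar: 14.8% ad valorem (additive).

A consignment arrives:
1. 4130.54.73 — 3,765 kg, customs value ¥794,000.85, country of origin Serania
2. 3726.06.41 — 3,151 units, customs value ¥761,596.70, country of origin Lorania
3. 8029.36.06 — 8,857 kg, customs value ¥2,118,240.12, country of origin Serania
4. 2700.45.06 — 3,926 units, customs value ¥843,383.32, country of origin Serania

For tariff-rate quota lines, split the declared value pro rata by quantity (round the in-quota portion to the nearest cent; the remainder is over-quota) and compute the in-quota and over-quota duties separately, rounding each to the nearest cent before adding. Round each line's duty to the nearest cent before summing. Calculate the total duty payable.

¥510,096.87

Line 1 (4130.54.73, Serania, 3,765 kg, ¥794,000.85):
Base rate for 4130.54.73 is ¥1.93/kg.
Origin Serania qualifies under the Velmark–Serania agreement and 4130.54.73 is covered: preferential rate Free applies instead.
The additional-duty order on 4130.54.73 targets Quenar, not Serania; it does not apply.
Duty = ¥794,000.85 × 0% = ¥0.00.
Line 2 (3726.06.41, Lorania, 3,151 units, ¥761,596.70):
Base rate for 3726.06.41 is 11.5% + ¥3.04/unit.
Duty = ¥761,596.70 × 11.5% + 3,151 × ¥3.04 = ¥97,162.66.
Line 3 (8029.36.06, Serania, 8,857 kg, ¥2,118,240.12):
Code 8029.36.06 is under a tariff-rate quota (threshold 3,498 kg). In-quota: 3,498 kg at 0.5%; over-quota: 5,359 kg at 29.5%.
Pro-rata value split: in-quota = ¥2,118,240.12 × 3,498/8,857 = ¥836,581.68; over-quota = ¥2,118,240.12 − ¥836,581.68 = ¥1,281,658.44.
In-quota duty = ¥836,581.68 × 0.5% = ¥4,182.91. Over-quota duty = ¥1,281,658.44 × 29.5% = ¥378,089.24.
Line duty = ¥4,182.91 + ¥378,089.24 = ¥382,272.15.
Line 4 (2700.45.06, Serania, 3,926 units, ¥843,383.32):
Base rate for 2700.45.06 is ¥7.81/unit.
Origin Serania is the FTA partner but 2700.45.06 is not on the preference list; base rate stands.
Duty = 3,926 × ¥7.81 = ¥30,662.06.
Total = ¥0.00 + ¥97,162.66 + ¥382,272.15 + ¥30,662.06 = ¥510,096.87.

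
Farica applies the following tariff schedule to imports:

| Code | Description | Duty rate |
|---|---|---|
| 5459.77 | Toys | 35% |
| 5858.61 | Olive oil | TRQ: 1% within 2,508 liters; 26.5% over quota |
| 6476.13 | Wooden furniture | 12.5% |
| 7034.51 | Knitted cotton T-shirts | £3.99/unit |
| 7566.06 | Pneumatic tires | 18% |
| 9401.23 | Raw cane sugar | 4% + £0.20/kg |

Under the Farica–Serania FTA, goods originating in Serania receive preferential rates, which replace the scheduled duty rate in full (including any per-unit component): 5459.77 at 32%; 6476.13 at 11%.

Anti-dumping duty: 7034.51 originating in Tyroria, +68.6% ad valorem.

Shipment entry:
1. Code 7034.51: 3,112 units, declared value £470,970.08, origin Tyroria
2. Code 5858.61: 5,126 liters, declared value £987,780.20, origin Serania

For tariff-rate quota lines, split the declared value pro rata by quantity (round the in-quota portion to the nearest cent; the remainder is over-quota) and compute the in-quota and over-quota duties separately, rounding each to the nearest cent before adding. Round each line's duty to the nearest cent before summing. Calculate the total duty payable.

£474,024.75

Line 1 (7034.51, Tyroria, 3,112 units, £470,970.08):
Base rate for 7034.51 is £3.99/unit.
Additional duty on 7034.51 from Tyroria: +68.6% ad valorem. Applied ad valorem rate = 68.6%.
Duty = £470,970.08 × 68.6% + 3,112 × £3.99 = £335,502.35.
Line 2 (5858.61, Serania, 5,126 liters, £987,780.20):
Code 5858.61 is under a tariff-rate quota (threshold 2,508 liters). In-quota: 2,508 liters at 1%; over-quota: 2,618 liters at 26.5%.
Pro-rata value split: in-quota = £987,780.20 × 2,508/5,126 = £483,291.60; over-quota = £987,780.20 − £483,291.60 = £504,488.60.
In-quota duty = £483,291.60 × 1% = £4,832.92. Over-quota duty = £504,488.60 × 26.5% = £133,689.48.
Line duty = £4,832.92 + £133,689.48 = £138,522.40.
Total = £335,502.35 + £138,522.40 = £474,024.75.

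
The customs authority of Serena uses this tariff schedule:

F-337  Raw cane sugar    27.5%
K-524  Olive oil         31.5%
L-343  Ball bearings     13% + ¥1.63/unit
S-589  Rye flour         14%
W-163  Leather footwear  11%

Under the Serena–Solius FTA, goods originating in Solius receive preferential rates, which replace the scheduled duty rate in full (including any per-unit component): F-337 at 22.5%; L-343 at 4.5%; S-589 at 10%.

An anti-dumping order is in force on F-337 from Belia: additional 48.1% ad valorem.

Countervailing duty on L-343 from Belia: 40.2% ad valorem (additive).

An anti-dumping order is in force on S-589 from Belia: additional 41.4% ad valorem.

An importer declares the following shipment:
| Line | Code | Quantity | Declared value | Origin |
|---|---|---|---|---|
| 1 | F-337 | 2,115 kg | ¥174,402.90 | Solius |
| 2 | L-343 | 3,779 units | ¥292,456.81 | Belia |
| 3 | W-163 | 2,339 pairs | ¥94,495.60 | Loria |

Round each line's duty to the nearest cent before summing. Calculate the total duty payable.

Line 1 (F-337, Solius, 2,115 kg, ¥174,402.90):
Base rate for F-337 is 27.5%.
Origin Solius qualifies under the Serena–Solius agreement and F-337 is covered: preferential rate 22.5% applies instead.
The additional-duty order on F-337 targets Belia, not Solius; it does not apply.
Duty = ¥174,402.90 × 22.5% = ¥39,240.65.
Line 2 (L-343, Belia, 3,779 units, ¥292,456.81):
Base rate for L-343 is 13% + ¥1.63/unit.
L-343 has an FTA preferential rate, but origin Belia is not Solius; base rate stands.
Additional duty on L-343 from Belia: +40.2%. Applied ad valorem rate: 13% + 40.2% = 53.2%.
Duty = ¥292,456.81 × 53.2% + 3,779 × ¥1.63 = ¥161,746.79.
Line 3 (W-163, Loria, 2,339 pairs, ¥94,495.60):
Base rate for W-163 is 11%.
Duty = ¥94,495.60 × 11% = ¥10,394.52.
Total = ¥39,240.65 + ¥161,746.79 + ¥10,394.52 = ¥211,381.96.

¥211,381.96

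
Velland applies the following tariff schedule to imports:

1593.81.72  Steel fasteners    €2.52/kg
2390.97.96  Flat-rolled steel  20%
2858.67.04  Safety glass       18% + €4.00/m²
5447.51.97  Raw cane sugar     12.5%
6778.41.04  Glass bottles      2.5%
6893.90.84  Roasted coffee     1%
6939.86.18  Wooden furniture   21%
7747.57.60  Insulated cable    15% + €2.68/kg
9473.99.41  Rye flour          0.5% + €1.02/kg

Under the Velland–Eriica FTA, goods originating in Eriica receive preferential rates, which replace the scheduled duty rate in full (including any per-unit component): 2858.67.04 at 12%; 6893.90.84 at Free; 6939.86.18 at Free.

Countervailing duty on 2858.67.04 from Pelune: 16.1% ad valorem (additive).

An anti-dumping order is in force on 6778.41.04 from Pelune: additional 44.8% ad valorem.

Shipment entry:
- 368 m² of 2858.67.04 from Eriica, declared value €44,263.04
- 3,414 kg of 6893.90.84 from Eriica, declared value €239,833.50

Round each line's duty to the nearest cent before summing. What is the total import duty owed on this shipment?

Line 1 (2858.67.04, Eriica, 368 m², €44,263.04):
Base rate for 2858.67.04 is 18% + €4.00/m².
Origin Eriica qualifies under the Velland–Eriica agreement and 2858.67.04 is covered: preferential rate 12% applies instead.
The additional-duty order on 2858.67.04 targets Pelune, not Eriica; it does not apply.
Duty = €44,263.04 × 12% = €5,311.56.
Line 2 (6893.90.84, Eriica, 3,414 kg, €239,833.50):
Base rate for 6893.90.84 is 1%.
Origin Eriica qualifies under the Velland–Eriica agreement and 6893.90.84 is covered: preferential rate Free applies instead.
Duty = €239,833.50 × 0% = €0.00.
Total = €5,311.56 + €0.00 = €5,311.56.

€5,311.56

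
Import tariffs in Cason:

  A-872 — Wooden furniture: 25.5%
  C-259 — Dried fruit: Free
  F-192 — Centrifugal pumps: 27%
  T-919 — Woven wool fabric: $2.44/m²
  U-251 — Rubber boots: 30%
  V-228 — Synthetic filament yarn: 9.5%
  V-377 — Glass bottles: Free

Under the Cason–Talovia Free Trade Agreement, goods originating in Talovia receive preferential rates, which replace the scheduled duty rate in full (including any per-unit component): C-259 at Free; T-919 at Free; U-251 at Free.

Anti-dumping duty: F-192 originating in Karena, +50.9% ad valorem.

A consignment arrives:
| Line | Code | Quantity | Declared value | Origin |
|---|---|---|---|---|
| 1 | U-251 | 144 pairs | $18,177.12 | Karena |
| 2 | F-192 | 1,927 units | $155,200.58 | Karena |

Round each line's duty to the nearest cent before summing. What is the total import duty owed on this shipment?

$126,354.39

Line 1 (U-251, Karena, 144 pairs, $18,177.12):
Base rate for U-251 is 30%.
U-251 has an FTA preferential rate, but origin Karena is not Talovia; base rate stands.
Duty = $18,177.12 × 30% = $5,453.14.
Line 2 (F-192, Karena, 1,927 units, $155,200.58):
Base rate for F-192 is 27%.
Additional duty on F-192 from Karena: +50.9%. Applied ad valorem rate: 27% + 50.9% = 77.9%.
Duty = $155,200.58 × 77.9% = $120,901.25.
Total = $5,453.14 + $120,901.25 = $126,354.39.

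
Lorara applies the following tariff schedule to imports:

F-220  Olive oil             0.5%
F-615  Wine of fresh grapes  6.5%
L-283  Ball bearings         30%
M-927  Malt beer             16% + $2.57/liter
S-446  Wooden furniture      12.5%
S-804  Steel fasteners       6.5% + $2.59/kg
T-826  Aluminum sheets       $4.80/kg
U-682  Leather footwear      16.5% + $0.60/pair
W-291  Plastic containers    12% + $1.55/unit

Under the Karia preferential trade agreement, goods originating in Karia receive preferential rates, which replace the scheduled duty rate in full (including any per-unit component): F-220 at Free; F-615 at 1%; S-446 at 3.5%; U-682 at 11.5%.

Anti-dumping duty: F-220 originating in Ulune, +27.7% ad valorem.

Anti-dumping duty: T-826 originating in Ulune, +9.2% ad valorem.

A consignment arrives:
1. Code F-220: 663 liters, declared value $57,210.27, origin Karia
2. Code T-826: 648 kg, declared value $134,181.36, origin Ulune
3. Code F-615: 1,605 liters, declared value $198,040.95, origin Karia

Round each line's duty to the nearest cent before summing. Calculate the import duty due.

$17,435.50

Line 1 (F-220, Karia, 663 liters, $57,210.27):
Base rate for F-220 is 0.5%.
Origin Karia qualifies under the Lorara–Karia agreement and F-220 is covered: preferential rate Free applies instead.
The additional-duty order on F-220 targets Ulune, not Karia; it does not apply.
Duty = $57,210.27 × 0% = $0.00.
Line 2 (T-826, Ulune, 648 kg, $134,181.36):
Base rate for T-826 is $4.80/kg.
Additional duty on T-826 from Ulune: +9.2% ad valorem. Applied ad valorem rate = 9.2%.
Duty = $134,181.36 × 9.2% + 648 × $4.80 = $15,455.09.
Line 3 (F-615, Karia, 1,605 liters, $198,040.95):
Base rate for F-615 is 6.5%.
Origin Karia qualifies under the Lorara–Karia agreement and F-615 is covered: preferential rate 1% applies instead.
Duty = $198,040.95 × 1% = $1,980.41.
Total = $0.00 + $15,455.09 + $1,980.41 = $17,435.50.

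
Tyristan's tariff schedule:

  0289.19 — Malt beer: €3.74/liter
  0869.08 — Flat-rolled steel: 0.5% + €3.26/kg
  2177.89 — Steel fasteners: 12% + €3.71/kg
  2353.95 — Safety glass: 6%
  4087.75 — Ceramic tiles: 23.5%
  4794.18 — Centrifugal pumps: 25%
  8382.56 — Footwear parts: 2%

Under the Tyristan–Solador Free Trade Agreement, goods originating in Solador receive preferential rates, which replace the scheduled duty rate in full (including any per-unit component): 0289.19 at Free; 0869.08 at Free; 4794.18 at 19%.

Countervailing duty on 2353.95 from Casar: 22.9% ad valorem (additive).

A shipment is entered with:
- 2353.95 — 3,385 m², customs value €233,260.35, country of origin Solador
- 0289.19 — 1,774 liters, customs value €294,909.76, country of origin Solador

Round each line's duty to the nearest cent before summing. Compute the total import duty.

Line 1 (2353.95, Solador, 3,385 m², €233,260.35):
Base rate for 2353.95 is 6%.
Origin Solador is the FTA partner but 2353.95 is not on the preference list; base rate stands.
The additional-duty order on 2353.95 targets Casar, not Solador; it does not apply.
Duty = €233,260.35 × 6% = €13,995.62.
Line 2 (0289.19, Solador, 1,774 liters, €294,909.76):
Base rate for 0289.19 is €3.74/liter.
Origin Solador qualifies under the Tyristan–Solador agreement and 0289.19 is covered: preferential rate Free applies instead.
Duty = €294,909.76 × 0% = €0.00.
Total = €13,995.62 + €0.00 = €13,995.62.

€13,995.62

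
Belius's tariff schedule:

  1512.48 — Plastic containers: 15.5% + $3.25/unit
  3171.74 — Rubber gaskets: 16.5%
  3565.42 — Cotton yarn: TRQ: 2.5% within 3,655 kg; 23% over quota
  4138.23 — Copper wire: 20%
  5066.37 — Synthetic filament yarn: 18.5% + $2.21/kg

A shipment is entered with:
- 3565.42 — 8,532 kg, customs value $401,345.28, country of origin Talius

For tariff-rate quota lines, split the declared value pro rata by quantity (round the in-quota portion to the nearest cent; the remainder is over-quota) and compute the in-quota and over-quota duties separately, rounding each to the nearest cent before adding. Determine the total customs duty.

Line 1 (3565.42, Talius, 8,532 kg, $401,345.28):
Code 3565.42 is under a tariff-rate quota (threshold 3,655 kg). In-quota: 3,655 kg at 2.5%; over-quota: 4,877 kg at 23%.
Pro-rata value split: in-quota = $401,345.28 × 3,655/8,532 = $171,931.20; over-quota = $401,345.28 − $171,931.20 = $229,414.08.
In-quota duty = $171,931.20 × 2.5% = $4,298.28. Over-quota duty = $229,414.08 × 23% = $52,765.24.
Line duty = $4,298.28 + $52,765.24 = $57,063.52.

$57,063.52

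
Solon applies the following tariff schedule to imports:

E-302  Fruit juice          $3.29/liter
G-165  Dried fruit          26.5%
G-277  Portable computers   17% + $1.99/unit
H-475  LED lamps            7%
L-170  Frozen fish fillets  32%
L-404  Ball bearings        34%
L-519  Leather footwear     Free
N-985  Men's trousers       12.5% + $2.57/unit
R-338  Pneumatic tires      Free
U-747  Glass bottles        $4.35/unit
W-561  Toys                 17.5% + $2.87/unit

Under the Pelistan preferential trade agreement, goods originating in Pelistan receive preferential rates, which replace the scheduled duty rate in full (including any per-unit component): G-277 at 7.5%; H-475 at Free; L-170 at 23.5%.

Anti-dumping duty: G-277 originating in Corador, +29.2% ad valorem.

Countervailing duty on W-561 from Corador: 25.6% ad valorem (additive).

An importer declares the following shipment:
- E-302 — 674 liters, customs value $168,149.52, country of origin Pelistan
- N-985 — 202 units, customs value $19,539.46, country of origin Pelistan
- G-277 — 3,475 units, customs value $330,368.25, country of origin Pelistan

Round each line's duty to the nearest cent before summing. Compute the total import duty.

Line 1 (E-302, Pelistan, 674 liters, $168,149.52):
Base rate for E-302 is $3.29/liter.
Origin Pelistan is the FTA partner but E-302 is not on the preference list; base rate stands.
Duty = 674 × $3.29 = $2,217.46.
Line 2 (N-985, Pelistan, 202 units, $19,539.46):
Base rate for N-985 is 12.5% + $2.57/unit.
Origin Pelistan is the FTA partner but N-985 is not on the preference list; base rate stands.
Duty = $19,539.46 × 12.5% + 202 × $2.57 = $2,961.57.
Line 3 (G-277, Pelistan, 3,475 units, $330,368.25):
Base rate for G-277 is 17% + $1.99/unit.
Origin Pelistan qualifies under the Solon–Pelistan agreement and G-277 is covered: preferential rate 7.5% applies instead.
The additional-duty order on G-277 targets Corador, not Pelistan; it does not apply.
Duty = $330,368.25 × 7.5% = $24,777.62.
Total = $2,217.46 + $2,961.57 + $24,777.62 = $29,956.65.

$29,956.65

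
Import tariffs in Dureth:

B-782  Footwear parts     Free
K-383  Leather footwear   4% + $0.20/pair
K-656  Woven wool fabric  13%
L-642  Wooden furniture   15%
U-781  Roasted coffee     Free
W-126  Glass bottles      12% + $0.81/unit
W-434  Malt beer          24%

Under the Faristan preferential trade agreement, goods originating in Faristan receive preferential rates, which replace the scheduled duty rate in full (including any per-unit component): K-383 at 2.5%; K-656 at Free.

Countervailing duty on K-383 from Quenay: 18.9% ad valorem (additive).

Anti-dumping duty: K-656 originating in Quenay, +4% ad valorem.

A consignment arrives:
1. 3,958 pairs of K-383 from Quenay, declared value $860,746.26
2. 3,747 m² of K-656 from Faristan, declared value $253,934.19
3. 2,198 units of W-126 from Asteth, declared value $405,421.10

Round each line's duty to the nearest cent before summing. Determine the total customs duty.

Line 1 (K-383, Quenay, 3,958 pairs, $860,746.26):
Base rate for K-383 is 4% + $0.20/pair.
K-383 has an FTA preferential rate, but origin Quenay is not Faristan; base rate stands.
Additional duty on K-383 from Quenay: +18.9%. Applied ad valorem rate: 4% + 18.9% = 22.9%.
Duty = $860,746.26 × 22.9% + 3,958 × $0.20 = $197,902.49.
Line 2 (K-656, Faristan, 3,747 m², $253,934.19):
Base rate for K-656 is 13%.
Origin Faristan qualifies under the Dureth–Faristan agreement and K-656 is covered: preferential rate Free applies instead.
The additional-duty order on K-656 targets Quenay, not Faristan; it does not apply.
Duty = $253,934.19 × 0% = $0.00.
Line 3 (W-126, Asteth, 2,198 units, $405,421.10):
Base rate for W-126 is 12% + $0.81/unit.
Duty = $405,421.10 × 12% + 2,198 × $0.81 = $50,430.91.
Total = $197,902.49 + $0.00 + $50,430.91 = $248,333.40.

$248,333.40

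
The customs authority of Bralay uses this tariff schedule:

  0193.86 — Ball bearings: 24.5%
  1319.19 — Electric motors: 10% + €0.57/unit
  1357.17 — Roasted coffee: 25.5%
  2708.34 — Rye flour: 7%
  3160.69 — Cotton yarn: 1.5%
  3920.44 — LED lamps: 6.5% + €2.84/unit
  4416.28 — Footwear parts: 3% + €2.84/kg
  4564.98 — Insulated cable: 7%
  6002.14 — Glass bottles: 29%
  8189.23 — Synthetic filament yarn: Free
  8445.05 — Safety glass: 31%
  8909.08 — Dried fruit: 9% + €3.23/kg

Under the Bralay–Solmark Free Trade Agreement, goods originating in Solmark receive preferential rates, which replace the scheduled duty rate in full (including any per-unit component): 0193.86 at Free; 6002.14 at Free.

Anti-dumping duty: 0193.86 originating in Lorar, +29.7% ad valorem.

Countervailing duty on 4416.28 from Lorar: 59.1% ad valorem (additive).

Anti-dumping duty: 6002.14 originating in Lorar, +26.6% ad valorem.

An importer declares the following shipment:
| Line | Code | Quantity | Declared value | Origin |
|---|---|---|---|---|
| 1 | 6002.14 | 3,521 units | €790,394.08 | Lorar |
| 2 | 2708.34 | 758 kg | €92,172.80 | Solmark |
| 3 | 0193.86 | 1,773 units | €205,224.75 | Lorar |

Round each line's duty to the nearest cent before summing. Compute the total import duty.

Line 1 (6002.14, Lorar, 3,521 units, €790,394.08):
Base rate for 6002.14 is 29%.
6002.14 has an FTA preferential rate, but origin Lorar is not Solmark; base rate stands.
Additional duty on 6002.14 from Lorar: +26.6%. Applied ad valorem rate: 29% + 26.6% = 55.6%.
Duty = €790,394.08 × 55.6% = €439,459.11.
Line 2 (2708.34, Solmark, 758 kg, €92,172.80):
Base rate for 2708.34 is 7%.
Origin Solmark is the FTA partner but 2708.34 is not on the preference list; base rate stands.
Duty = €92,172.80 × 7% = €6,452.10.
Line 3 (0193.86, Lorar, 1,773 units, €205,224.75):
Base rate for 0193.86 is 24.5%.
0193.86 has an FTA preferential rate, but origin Lorar is not Solmark; base rate stands.
Additional duty on 0193.86 from Lorar: +29.7%. Applied ad valorem rate: 24.5% + 29.7% = 54.2%.
Duty = €205,224.75 × 54.2% = €111,231.81.
Total = €439,459.11 + €6,452.10 + €111,231.81 = €557,143.02.

€557,143.02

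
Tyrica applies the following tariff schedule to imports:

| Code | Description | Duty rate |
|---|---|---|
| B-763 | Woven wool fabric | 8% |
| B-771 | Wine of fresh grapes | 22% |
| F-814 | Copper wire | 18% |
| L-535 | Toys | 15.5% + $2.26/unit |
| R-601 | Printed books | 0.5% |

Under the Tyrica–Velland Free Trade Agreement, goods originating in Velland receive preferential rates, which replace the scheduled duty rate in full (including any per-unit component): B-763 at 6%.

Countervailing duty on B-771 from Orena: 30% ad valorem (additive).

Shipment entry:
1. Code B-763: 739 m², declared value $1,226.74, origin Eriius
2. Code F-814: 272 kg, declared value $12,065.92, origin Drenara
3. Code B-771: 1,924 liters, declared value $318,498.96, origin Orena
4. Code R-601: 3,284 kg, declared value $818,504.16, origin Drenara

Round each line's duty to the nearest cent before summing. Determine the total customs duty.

$171,981.99

Line 1 (B-763, Eriius, 739 m², $1,226.74):
Base rate for B-763 is 8%.
B-763 has an FTA preferential rate, but origin Eriius is not Velland; base rate stands.
Duty = $1,226.74 × 8% = $98.14.
Line 2 (F-814, Drenara, 272 kg, $12,065.92):
Base rate for F-814 is 18%.
Duty = $12,065.92 × 18% = $2,171.87.
Line 3 (B-771, Orena, 1,924 liters, $318,498.96):
Base rate for B-771 is 22%.
Additional duty on B-771 from Orena: +30%. Applied ad valorem rate: 22% + 30% = 52%.
Duty = $318,498.96 × 52% = $165,619.46.
Line 4 (R-601, Drenara, 3,284 kg, $818,504.16):
Base rate for R-601 is 0.5%.
Duty = $818,504.16 × 0.5% = $4,092.52.
Total = $98.14 + $2,171.87 + $165,619.46 + $4,092.52 = $171,981.99.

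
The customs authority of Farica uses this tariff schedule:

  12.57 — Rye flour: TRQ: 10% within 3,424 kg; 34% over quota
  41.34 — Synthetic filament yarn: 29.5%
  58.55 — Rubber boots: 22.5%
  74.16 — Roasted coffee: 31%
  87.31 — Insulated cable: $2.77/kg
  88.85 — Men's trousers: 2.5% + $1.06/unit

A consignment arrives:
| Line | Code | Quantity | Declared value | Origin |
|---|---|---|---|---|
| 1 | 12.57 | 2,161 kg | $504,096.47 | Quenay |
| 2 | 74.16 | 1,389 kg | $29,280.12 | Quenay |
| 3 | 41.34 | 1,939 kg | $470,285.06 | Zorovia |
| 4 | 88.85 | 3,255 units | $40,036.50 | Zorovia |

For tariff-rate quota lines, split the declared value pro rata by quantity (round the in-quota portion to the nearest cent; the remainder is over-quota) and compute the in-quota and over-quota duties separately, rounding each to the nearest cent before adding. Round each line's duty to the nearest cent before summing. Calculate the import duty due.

Line 1 (12.57, Quenay, 2,161 kg, $504,096.47):
Code 12.57 is under a tariff-rate quota (threshold 3,424 kg). Quantity 2,161 kg is within the quota, so the in-quota rate 10% applies to the full value.
Duty = $504,096.47 × 10% = $50,409.65.
Line 2 (74.16, Quenay, 1,389 kg, $29,280.12):
Base rate for 74.16 is 31%.
Duty = $29,280.12 × 31% = $9,076.84.
Line 3 (41.34, Zorovia, 1,939 kg, $470,285.06):
Base rate for 41.34 is 29.5%.
Duty = $470,285.06 × 29.5% = $138,734.09.
Line 4 (88.85, Zorovia, 3,255 units, $40,036.50):
Base rate for 88.85 is 2.5% + $1.06/unit.
Duty = $40,036.50 × 2.5% + 3,255 × $1.06 = $4,451.21.
Total = $50,409.65 + $9,076.84 + $138,734.09 + $4,451.21 = $202,671.79.

$202,671.79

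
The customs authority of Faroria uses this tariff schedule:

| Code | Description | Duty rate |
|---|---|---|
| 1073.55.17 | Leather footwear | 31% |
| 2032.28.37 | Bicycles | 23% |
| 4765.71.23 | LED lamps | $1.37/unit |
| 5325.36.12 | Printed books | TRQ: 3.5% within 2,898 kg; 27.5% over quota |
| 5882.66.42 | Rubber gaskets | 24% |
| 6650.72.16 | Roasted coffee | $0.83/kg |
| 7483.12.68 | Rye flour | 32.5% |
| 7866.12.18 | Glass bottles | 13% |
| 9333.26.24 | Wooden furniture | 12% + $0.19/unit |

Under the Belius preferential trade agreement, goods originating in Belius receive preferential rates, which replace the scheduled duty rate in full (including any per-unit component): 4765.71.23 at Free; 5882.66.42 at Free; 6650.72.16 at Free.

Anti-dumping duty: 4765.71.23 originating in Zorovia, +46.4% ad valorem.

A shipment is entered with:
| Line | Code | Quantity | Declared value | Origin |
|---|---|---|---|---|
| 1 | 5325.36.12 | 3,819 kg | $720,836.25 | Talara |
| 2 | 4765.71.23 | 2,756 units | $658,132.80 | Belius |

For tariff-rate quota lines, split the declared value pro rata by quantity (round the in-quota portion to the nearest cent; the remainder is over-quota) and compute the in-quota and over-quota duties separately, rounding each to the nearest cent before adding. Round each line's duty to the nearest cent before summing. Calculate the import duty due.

$66,950.57

Line 1 (5325.36.12, Talara, 3,819 kg, $720,836.25):
Code 5325.36.12 is under a tariff-rate quota (threshold 2,898 kg). In-quota: 2,898 kg at 3.5%; over-quota: 921 kg at 27.5%.
Pro-rata value split: in-quota = $720,836.25 × 2,898/3,819 = $546,997.50; over-quota = $720,836.25 − $546,997.50 = $173,838.75.
In-quota duty = $546,997.50 × 3.5% = $19,144.91. Over-quota duty = $173,838.75 × 27.5% = $47,805.66.
Line duty = $19,144.91 + $47,805.66 = $66,950.57.
Line 2 (4765.71.23, Belius, 2,756 units, $658,132.80):
Base rate for 4765.71.23 is $1.37/unit.
Origin Belius qualifies under the Faroria–Belius agreement and 4765.71.23 is covered: preferential rate Free applies instead.
The additional-duty order on 4765.71.23 targets Zorovia, not Belius; it does not apply.
Duty = $658,132.80 × 0% = $0.00.
Total = $66,950.57 + $0.00 = $66,950.57.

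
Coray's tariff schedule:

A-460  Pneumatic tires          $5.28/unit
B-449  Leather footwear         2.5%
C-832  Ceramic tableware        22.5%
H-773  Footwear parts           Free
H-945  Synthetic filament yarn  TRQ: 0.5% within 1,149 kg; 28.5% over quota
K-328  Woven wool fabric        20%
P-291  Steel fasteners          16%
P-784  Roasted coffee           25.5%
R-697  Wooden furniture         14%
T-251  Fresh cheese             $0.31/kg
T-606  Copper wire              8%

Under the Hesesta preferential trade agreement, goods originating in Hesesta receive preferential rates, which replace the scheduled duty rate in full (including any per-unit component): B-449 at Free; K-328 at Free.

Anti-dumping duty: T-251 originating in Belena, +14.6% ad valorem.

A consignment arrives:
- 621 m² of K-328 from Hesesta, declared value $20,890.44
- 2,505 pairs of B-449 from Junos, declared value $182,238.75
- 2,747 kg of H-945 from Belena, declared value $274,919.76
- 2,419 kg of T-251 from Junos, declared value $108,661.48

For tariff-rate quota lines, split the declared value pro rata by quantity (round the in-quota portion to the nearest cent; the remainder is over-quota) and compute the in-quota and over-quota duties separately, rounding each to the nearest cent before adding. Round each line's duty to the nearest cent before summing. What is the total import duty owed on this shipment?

Line 1 (K-328, Hesesta, 621 m², $20,890.44):
Base rate for K-328 is 20%.
Origin Hesesta qualifies under the Coray–Hesesta agreement and K-328 is covered: preferential rate Free applies instead.
Duty = $20,890.44 × 0% = $0.00.
Line 2 (B-449, Junos, 2,505 pairs, $182,238.75):
Base rate for B-449 is 2.5%.
B-449 has an FTA preferential rate, but origin Junos is not Hesesta; base rate stands.
Duty = $182,238.75 × 2.5% = $4,555.97.
Line 3 (H-945, Belena, 2,747 kg, $274,919.76):
Code H-945 is under a tariff-rate quota (threshold 1,149 kg). In-quota: 1,149 kg at 0.5%; over-quota: 1,598 kg at 28.5%.
Pro-rata value split: in-quota = $274,919.76 × 1,149/2,747 = $114,991.92; over-quota = $274,919.76 − $114,991.92 = $159,927.84.
In-quota duty = $114,991.92 × 0.5% = $574.96. Over-quota duty = $159,927.84 × 28.5% = $45,579.43.
Line duty = $574.96 + $45,579.43 = $46,154.39.
Line 4 (T-251, Junos, 2,419 kg, $108,661.48):
Base rate for T-251 is $0.31/kg.
The additional-duty order on T-251 targets Belena, not Junos; it does not apply.
Duty = 2,419 × $0.31 = $749.89.
Total = $0.00 + $4,555.97 + $46,154.39 + $749.89 = $51,460.25.

$51,460.25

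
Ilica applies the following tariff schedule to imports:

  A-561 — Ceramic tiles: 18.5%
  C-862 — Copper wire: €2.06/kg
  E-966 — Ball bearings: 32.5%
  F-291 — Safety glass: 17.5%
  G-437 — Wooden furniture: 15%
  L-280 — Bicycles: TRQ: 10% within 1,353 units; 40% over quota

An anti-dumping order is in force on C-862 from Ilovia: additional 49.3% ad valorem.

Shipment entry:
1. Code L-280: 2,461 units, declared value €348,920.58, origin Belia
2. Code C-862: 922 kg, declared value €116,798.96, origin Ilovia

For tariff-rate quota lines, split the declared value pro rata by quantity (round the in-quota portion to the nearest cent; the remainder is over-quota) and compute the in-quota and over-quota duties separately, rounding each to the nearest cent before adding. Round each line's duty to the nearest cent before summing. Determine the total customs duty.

Line 1 (L-280, Belia, 2,461 units, €348,920.58):
Code L-280 is under a tariff-rate quota (threshold 1,353 units). In-quota: 1,353 units at 10%; over-quota: 1,108 units at 40%.
Pro-rata value split: in-quota = €348,920.58 × 1,353/2,461 = €191,828.34; over-quota = €348,920.58 − €191,828.34 = €157,092.24.
In-quota duty = €191,828.34 × 10% = €19,182.83. Over-quota duty = €157,092.24 × 40% = €62,836.90.
Line duty = €19,182.83 + €62,836.90 = €82,019.73.
Line 2 (C-862, Ilovia, 922 kg, €116,798.96):
Base rate for C-862 is €2.06/kg.
Additional duty on C-862 from Ilovia: +49.3% ad valorem. Applied ad valorem rate = 49.3%.
Duty = €116,798.96 × 49.3% + 922 × €2.06 = €59,481.21.
Total = €82,019.73 + €59,481.21 = €141,500.94.

€141,500.94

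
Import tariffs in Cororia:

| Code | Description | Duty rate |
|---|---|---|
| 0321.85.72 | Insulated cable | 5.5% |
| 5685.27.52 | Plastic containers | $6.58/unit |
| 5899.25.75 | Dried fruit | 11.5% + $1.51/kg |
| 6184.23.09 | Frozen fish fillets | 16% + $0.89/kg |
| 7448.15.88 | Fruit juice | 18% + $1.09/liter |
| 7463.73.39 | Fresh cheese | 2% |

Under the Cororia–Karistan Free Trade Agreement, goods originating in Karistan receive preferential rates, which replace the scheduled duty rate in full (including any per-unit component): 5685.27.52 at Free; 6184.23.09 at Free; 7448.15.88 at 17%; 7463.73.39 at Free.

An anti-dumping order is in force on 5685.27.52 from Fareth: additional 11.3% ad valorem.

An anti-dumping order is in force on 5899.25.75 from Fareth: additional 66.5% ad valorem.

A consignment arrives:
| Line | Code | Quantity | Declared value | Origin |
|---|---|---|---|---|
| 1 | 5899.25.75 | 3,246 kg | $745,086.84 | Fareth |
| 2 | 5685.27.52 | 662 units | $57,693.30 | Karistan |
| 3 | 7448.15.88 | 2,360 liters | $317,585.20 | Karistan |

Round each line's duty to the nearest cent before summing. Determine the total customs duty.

Line 1 (5899.25.75, Fareth, 3,246 kg, $745,086.84):
Base rate for 5899.25.75 is 11.5% + $1.51/kg.
Additional duty on 5899.25.75 from Fareth: +66.5%. Applied ad valorem rate: 11.5% + 66.5% = 78%.
Duty = $745,086.84 × 78% + 3,246 × $1.51 = $586,069.20.
Line 2 (5685.27.52, Karistan, 662 units, $57,693.30):
Base rate for 5685.27.52 is $6.58/unit.
Origin Karistan qualifies under the Cororia–Karistan agreement and 5685.27.52 is covered: preferential rate Free applies instead.
The additional-duty order on 5685.27.52 targets Fareth, not Karistan; it does not apply.
Duty = $57,693.30 × 0% = $0.00.
Line 3 (7448.15.88, Karistan, 2,360 liters, $317,585.20):
Base rate for 7448.15.88 is 18% + $1.09/liter.
Origin Karistan qualifies under the Cororia–Karistan agreement and 7448.15.88 is covered: preferential rate 17% applies instead.
Duty = $317,585.20 × 17% = $53,989.48.
Total = $586,069.20 + $0.00 + $53,989.48 = $640,058.68.

$640,058.68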